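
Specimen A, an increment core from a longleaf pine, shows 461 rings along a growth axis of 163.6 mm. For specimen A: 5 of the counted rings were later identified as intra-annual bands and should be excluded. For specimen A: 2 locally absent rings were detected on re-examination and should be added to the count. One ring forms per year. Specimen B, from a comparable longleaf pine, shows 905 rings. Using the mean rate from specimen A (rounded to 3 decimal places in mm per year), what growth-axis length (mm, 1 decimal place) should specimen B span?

Specimen A: adjusted count: 461 − 5 + 2 = 458 rings.
A: Extension rate ≈ 163.6 / 458 = 0.357 mm/year.
B's length ≈ 0.357 × 905 = 323.1 mm.

323.1 mm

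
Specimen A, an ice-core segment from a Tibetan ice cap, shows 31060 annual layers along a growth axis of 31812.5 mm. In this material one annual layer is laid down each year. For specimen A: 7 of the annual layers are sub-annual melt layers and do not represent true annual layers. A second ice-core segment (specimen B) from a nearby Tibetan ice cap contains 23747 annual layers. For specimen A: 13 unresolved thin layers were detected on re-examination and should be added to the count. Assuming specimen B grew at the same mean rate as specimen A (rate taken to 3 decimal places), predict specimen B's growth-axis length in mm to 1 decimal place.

24316.9 mm

Specimen A: after corrections the count is 31060 − 7 + 13 = 31066 annual layers.
A: Extension rate ≈ 31812.5 / 31066 = 1.024 mm/yr.
B's length ≈ 1.024 × 23747 = 24316.9 mm.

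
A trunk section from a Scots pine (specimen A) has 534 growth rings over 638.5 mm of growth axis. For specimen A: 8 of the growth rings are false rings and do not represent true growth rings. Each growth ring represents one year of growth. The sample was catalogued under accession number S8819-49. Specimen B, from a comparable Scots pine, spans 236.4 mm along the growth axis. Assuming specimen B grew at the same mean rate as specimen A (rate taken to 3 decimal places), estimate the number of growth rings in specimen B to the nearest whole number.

195 growth rings

Specimen A: true growth ring count = 534 − 8 = 526.
A: Extension rate ≈ 638.5 / 526 = 1.214 mm/yr.
For B, 236.4 / 1.214 = 194.73 years ≈ 195 growth rings.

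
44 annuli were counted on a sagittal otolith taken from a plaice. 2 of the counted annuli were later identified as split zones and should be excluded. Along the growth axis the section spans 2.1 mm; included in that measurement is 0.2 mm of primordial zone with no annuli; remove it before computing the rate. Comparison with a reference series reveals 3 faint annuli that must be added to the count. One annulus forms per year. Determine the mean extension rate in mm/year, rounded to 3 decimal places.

True annulus count = 44 − 2 + 3 = 45.
Removing the 0.2 mm offcut leaves 2.1 − 0.2 = 1.9 mm.
Extension rate ≈ 1.9 / 45 = 0.042 mm/year.

0.042 mm/year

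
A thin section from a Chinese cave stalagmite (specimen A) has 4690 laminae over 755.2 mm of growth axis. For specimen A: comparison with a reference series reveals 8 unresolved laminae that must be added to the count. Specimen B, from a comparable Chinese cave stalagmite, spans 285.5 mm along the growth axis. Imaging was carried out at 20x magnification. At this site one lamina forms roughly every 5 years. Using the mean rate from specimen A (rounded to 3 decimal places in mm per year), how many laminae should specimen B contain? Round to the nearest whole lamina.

1784 laminae

Specimen A: true lamina count = 4690 + 8 = 4698.
Specimen A: multiplying by 5 years per lamina: 4698 × 5 = 23490 years.
A: Extension rate ≈ 755.2 / 23490 = 0.032 mm/year.
B spans 285.5 / 0.032 = 8921.88 years; at 5 years per lamina that is 8921.88 / 5 ≈ 1784 laminae.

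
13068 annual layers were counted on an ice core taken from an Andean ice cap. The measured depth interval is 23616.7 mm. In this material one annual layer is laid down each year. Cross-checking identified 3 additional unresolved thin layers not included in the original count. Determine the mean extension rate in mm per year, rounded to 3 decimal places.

True annual layer count = 13068 + 3 = 13071.
Mean rate = 23616.7 mm / 13071 years ≈ 1.807 mm per year.

1.807 mm per year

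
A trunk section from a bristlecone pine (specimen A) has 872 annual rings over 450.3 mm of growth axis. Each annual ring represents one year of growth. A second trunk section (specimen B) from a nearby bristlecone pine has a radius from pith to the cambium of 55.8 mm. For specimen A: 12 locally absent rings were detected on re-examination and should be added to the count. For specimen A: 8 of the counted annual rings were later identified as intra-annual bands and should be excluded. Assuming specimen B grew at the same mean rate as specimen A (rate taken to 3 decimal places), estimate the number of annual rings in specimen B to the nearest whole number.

109 annual rings

Specimen A: after corrections the count is 872 − 8 + 12 = 876 annual rings.
A: Mean rate = 450.3 mm / 876 years ≈ 0.514 mm/yr.
For B, 55.8 / 0.514 = 108.56 years ≈ 109 annual rings.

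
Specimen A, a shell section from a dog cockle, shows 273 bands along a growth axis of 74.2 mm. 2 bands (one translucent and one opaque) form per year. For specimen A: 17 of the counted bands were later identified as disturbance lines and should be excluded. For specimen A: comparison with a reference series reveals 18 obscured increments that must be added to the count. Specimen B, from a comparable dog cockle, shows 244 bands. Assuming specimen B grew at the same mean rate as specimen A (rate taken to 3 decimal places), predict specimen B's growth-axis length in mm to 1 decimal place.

66.1 mm

Specimen A: adjusted count: 273 − 17 + 18 = 274 bands.
Specimen A: dividing by 2 bands per year: 274 / 2 = 137 years.
A: Extension rate ≈ 74.2 / 137 = 0.542 mm/year.
Specimen B: with 2 bands per year, 244 / 2 = 122 years. For B, 0.542 mm/year × 122 years = 66.1 mm.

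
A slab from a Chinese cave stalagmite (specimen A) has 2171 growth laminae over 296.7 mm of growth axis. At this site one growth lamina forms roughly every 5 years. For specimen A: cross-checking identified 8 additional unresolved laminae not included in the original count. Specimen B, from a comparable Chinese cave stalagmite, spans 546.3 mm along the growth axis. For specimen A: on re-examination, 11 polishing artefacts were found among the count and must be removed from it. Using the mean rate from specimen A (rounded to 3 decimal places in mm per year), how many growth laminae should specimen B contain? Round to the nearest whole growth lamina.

4047 growth laminae

Specimen A: true growth lamina count = 2171 − 11 + 8 = 2168.
Specimen A: at 5 years per growth lamina, 2168 × 5 = 10840 years.
A: Mean rate = 296.7 mm / 10840 years ≈ 0.027 mm/yr.
Specimen B: 546.3 mm / 0.027 mm per year = 20233.33 years; at 5 years per growth lamina that is 20233.33 / 5 ≈ 4047 growth laminae.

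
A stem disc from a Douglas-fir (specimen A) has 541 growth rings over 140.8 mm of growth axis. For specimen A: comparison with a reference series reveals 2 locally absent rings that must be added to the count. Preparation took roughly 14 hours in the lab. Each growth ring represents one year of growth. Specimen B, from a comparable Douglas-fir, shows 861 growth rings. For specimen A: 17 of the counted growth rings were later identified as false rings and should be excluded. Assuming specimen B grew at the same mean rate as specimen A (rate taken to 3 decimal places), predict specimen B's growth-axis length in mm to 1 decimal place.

Specimen A: correcting the raw count gives 541 − 17 + 2 = 526 true growth rings.
A: Extension rate ≈ 140.8 / 526 = 0.268 mm/yr.
Length of B = 0.268 × 861 = 230.7 mm.

230.7 mm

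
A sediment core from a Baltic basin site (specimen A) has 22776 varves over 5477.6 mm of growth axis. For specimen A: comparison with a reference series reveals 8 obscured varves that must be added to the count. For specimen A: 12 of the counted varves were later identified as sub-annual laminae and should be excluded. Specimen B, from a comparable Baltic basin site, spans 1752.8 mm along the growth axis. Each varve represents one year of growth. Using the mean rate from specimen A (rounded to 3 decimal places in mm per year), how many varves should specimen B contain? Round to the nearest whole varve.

7273 varves

Specimen A: after corrections the count is 22776 − 12 + 8 = 22772 varves.
A: Mean rate = 5477.6 mm / 22772 years ≈ 0.241 mm per year.
For B, 1752.8 / 0.241 = 7273.03 years ≈ 7273 varves.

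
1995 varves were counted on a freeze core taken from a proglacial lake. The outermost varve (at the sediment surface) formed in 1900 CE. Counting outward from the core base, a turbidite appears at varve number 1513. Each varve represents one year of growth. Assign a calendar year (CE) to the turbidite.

1418 CE

1995 − 1513 = 482 varves lie beyond the turbidite toward the sediment surface.
The varve at the sediment surface is 1900 CE, so the turbidite dates to 1900 − 482 = 1418 CE.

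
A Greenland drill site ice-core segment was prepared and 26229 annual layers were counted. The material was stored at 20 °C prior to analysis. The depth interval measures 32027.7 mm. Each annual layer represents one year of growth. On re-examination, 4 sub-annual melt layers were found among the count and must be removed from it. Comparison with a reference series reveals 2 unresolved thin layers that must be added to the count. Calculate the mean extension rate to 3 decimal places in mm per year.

Adjusted count: 26229 − 4 + 2 = 26227 annual layers.
32027.7 mm over 26227 years gives 32027.7 / 26227 ≈ 1.221 mm per year.

1.221 mm per year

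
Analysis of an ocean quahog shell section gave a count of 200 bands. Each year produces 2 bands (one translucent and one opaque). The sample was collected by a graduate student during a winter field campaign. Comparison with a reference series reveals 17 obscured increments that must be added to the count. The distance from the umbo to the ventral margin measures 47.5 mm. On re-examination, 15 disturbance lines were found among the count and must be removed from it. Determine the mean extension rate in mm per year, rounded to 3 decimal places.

0.470 mm per year

Adjusted count: 200 − 15 + 17 = 202 bands.
With 2 bands per year, 202 / 2 = 101 years.
47.5 mm over 101 years gives 47.5 / 101 ≈ 0.470 mm per year.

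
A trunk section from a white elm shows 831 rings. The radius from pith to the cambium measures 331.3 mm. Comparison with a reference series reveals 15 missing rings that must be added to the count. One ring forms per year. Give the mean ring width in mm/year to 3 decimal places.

0.392 mm/year

Adjusted count: 831 + 15 = 846 rings.
Mean rate = 331.3 mm / 846 years ≈ 0.392 mm/year.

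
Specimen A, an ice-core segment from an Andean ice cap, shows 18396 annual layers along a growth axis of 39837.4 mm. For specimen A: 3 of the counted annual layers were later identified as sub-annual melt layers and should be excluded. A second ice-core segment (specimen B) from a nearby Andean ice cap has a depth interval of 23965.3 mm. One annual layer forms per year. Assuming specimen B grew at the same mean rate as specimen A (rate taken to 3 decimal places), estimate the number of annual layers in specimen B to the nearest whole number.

Specimen A: correcting the raw count gives 18396 − 3 = 18393 true annual layers.
A: 39837.4 mm over 18393 years gives 39837.4 / 18393 ≈ 2.166 mm/yr.
For B, 23965.3 / 2.166 = 11064.31 years ≈ 11064 annual layers.

11064 annual layers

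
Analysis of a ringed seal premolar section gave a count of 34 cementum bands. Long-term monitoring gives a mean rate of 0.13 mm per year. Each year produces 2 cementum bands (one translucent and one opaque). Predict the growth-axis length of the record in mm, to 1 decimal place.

Dividing by 2 cementum bands per year: 34 / 2 = 17 years.
Predicted length = 0.13 mm/year × 17 years = 2.2 mm.

2.2 mm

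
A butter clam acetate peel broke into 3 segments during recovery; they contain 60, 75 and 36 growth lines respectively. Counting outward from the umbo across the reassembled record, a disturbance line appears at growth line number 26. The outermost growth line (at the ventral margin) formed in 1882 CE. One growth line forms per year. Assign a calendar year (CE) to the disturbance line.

Total growth lines = 60 + 75 + 36 = 171.
Between growth line 26 and the ventral margin there are 171 − 26 = 145 growth lines.
The growth line at the ventral margin is 1882 CE, so the disturbance line dates to 1882 − 145 = 1737 CE.

1737 CE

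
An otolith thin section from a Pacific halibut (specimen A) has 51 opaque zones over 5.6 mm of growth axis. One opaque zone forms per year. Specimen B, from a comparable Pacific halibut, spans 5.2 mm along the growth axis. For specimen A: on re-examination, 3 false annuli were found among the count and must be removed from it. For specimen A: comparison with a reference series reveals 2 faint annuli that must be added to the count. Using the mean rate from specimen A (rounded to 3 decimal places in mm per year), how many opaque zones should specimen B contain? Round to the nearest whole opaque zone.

Specimen A: true opaque zone count = 51 − 3 + 2 = 50.
A: 5.6 mm over 50 years gives 5.6 / 50 ≈ 0.112 mm/year.
B spans 5.2 / 0.112 = 46.43 years ≈ 46 opaque zones.

46 opaque zones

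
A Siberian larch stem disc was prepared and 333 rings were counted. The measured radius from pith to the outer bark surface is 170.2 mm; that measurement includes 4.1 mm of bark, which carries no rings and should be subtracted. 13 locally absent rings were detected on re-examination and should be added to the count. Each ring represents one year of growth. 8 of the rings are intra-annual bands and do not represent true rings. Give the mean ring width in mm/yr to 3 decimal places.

0.491 mm/yr

Adjusted count: 333 − 8 + 13 = 338 rings.
The growth record spans 170.2 − 4.1 = 166.1 mm.
Mean rate = 166.1 mm / 338 years ≈ 0.491 mm/yr.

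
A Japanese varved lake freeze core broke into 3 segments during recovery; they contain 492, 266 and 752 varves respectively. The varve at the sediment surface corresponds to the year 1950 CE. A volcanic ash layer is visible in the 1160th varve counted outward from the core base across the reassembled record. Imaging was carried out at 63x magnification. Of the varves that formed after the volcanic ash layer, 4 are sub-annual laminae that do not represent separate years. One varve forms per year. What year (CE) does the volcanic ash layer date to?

Total varves = 492 + 266 + 752 = 1510.
1510 − 1160 = 350 varves lie beyond the volcanic ash layer toward the sediment surface.
Excluding 4 false varves: 350 − 4 = 346.
The varve at the sediment surface is 1950 CE, so the volcanic ash layer dates to 1950 − 346 = 1604 CE.

1604 CE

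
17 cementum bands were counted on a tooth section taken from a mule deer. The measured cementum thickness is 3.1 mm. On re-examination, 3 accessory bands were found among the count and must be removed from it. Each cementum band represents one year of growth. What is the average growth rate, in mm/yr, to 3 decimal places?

0.221 mm/yr

True cementum band count = 17 − 3 = 14.
Mean rate = 3.1 mm / 14 years ≈ 0.221 mm/yr.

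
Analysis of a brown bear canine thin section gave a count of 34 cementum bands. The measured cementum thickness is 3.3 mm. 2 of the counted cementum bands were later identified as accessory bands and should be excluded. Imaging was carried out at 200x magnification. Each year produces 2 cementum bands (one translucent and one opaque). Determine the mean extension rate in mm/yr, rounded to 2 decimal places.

0.21 mm/yr

True cementum band count = 34 − 2 = 32.
Dividing by 2 cementum bands per year: 32 / 2 = 16 years.
Extension rate ≈ 3.3 / 16 = 0.21 mm/yr.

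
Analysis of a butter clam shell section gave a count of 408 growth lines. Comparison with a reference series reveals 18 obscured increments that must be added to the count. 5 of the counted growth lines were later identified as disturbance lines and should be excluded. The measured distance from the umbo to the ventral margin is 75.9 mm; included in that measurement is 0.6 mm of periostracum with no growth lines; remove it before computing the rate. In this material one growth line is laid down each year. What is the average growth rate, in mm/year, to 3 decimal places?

0.179 mm/year

After corrections the count is 408 − 5 + 18 = 421 growth lines.
Removing the 0.6 mm offcut leaves 75.9 − 0.6 = 75.3 mm.
Mean rate = 75.3 mm / 421 years ≈ 0.179 mm/year.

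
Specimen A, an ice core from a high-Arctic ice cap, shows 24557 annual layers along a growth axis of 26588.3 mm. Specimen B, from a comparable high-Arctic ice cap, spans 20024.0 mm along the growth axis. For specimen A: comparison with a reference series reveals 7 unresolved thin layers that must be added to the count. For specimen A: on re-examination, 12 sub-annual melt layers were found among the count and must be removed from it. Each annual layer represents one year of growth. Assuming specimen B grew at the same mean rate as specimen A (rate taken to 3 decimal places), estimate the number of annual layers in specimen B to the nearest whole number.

Specimen A: after corrections the count is 24557 − 12 + 7 = 24552 annual layers.
A: Extension rate ≈ 26588.3 / 24552 = 1.083 mm/yr.
Specimen B: 20024.0 mm / 1.083 mm per year = 18489.38 years ≈ 18489 annual layers.

18489 annual layers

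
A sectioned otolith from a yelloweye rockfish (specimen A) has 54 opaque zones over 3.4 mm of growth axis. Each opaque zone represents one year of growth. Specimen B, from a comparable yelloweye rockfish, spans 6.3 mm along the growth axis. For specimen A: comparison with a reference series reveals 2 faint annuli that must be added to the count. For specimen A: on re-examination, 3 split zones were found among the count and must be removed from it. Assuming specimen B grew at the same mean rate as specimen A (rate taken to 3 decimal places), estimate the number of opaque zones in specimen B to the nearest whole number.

98 opaque zones

Specimen A: correcting the raw count gives 54 − 3 + 2 = 53 true opaque zones.
A: Extension rate ≈ 3.4 / 53 = 0.064 mm/yr.
Specimen B: 6.3 mm / 0.064 mm per year = 98.44 years ≈ 98 opaque zones.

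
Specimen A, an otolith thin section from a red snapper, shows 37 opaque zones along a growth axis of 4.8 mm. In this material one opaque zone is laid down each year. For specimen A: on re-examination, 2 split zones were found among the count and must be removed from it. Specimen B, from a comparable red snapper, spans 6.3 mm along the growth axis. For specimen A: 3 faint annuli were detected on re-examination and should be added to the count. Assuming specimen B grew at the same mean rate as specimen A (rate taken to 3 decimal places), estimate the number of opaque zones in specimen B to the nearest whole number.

50 opaque zones

Specimen A: correcting the raw count gives 37 − 2 + 3 = 38 true opaque zones.
A: Mean rate = 4.8 mm / 38 years ≈ 0.126 mm/yr.
For B, 6.3 / 0.126 = 50.00 years ≈ 50 opaque zones.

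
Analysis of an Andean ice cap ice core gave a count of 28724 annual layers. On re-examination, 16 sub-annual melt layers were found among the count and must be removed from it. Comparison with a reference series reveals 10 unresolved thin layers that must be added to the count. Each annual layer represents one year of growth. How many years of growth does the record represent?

28718 years

Correcting the raw count gives 28724 − 16 + 10 = 28718 true annual layers.
One annual layer per year makes the duration 28718 years.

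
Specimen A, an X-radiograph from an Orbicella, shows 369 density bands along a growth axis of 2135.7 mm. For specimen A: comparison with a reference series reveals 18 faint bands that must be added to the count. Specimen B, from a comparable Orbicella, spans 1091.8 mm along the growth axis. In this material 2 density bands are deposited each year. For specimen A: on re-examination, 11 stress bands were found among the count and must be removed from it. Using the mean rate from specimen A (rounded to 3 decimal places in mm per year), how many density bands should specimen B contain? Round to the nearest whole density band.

Specimen A: adjusted count: 369 − 11 + 18 = 376 density bands.
Specimen A: 376 density bands at 2 per year is 376 / 2 = 188 years.
A: 2135.7 mm over 188 years gives 2135.7 / 188 ≈ 11.360 mm/year.
B spans 1091.8 / 11.360 = 96.11 years; at 2 density bands per year that is 96.11 × 2 ≈ 192 density bands.

192 density bands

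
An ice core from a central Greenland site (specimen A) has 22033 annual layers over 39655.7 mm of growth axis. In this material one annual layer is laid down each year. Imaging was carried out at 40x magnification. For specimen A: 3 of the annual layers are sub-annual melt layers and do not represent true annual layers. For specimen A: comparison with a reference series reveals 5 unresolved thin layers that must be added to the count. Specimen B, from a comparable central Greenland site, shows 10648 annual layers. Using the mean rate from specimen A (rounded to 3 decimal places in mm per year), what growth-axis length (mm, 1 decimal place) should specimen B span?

Specimen A: true annual layer count = 22033 − 3 + 5 = 22035.
A: Mean rate = 39655.7 mm / 22035 years ≈ 1.800 mm/yr.
Length of B = 1.800 × 10648 = 19166.4 mm.

19166.4 mm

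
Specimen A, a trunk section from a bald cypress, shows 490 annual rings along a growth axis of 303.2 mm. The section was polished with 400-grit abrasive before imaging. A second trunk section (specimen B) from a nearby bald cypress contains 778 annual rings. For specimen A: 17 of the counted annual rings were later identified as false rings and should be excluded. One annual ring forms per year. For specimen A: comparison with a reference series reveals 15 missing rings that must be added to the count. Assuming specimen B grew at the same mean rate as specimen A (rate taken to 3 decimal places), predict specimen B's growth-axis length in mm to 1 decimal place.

483.1 mm

Specimen A: after corrections the count is 490 − 17 + 15 = 488 annual rings.
A: Mean rate = 303.2 mm / 488 years ≈ 0.621 mm/year.
B's length ≈ 0.621 × 778 = 483.1 mm.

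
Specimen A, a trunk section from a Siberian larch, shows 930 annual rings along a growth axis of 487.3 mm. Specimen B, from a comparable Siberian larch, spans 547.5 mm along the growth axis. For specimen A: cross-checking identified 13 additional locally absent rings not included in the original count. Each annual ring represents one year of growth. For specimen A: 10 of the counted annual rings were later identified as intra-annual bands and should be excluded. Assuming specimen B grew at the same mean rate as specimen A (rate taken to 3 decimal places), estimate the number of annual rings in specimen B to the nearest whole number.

Specimen A: true annual ring count = 930 − 10 + 13 = 933.
A: Mean rate = 487.3 mm / 933 years ≈ 0.522 mm/year.
Specimen B: 547.5 mm / 0.522 mm per year = 1048.85 years ≈ 1049 annual rings.

1049 annual rings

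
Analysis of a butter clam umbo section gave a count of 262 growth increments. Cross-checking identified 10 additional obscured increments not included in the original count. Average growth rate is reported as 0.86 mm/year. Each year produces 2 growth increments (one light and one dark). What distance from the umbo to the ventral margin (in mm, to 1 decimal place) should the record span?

Adjusted count: 262 + 10 = 272 growth increments.
Dividing by 2 growth increments per year: 272 / 2 = 136 years.
136 years at 0.86 mm/year gives 0.86 × 136 = 117.0 mm.

117.0 mm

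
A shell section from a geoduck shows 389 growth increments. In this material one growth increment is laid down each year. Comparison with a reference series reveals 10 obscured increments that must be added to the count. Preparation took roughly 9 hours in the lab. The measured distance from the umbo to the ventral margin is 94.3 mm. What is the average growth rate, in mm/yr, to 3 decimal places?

True growth increment count = 389 + 10 = 399.
Extension rate ≈ 94.3 / 399 = 0.236 mm/yr.

0.236 mm/yr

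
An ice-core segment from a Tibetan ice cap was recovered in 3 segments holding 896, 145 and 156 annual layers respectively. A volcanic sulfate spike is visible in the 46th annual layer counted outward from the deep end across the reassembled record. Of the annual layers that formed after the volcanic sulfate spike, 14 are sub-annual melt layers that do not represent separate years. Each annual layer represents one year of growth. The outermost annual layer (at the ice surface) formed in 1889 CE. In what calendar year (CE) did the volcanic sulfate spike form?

752 CE

Total annual layers = 896 + 145 + 156 = 1197.
The volcanic sulfate spike sits at annual layer 46 from the deep end, so 1197 − 46 = 1151 annual layers formed after it.
Excluding 14 false annual layers: 1151 − 14 = 1137.
1889 − 1137 = 752 CE.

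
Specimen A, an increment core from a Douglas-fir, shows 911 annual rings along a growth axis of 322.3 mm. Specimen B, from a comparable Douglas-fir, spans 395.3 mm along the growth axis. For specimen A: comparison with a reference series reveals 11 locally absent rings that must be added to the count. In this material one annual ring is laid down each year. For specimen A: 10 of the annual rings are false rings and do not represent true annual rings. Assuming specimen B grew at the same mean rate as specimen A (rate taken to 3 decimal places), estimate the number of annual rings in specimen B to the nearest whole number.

Specimen A: correcting the raw count gives 911 − 10 + 11 = 912 true annual rings.
A: Extension rate ≈ 322.3 / 912 = 0.353 mm/yr.
B spans 395.3 / 0.353 = 1119.83 years ≈ 1120 annual rings.

1120 annual rings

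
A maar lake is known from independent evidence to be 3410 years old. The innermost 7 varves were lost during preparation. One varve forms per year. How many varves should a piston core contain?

At one varve per year, 3410 years correspond to 3410 varves.
Less the 7 uncaptured varves: 3410 − 7 = 3403.

3403 varves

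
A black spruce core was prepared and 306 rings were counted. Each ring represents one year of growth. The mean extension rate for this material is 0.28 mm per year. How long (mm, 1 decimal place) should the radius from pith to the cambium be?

The record spans 306 years at 0.28 mm per year.
Length ≈ 0.28 × 306 = 85.7 mm.

85.7 mm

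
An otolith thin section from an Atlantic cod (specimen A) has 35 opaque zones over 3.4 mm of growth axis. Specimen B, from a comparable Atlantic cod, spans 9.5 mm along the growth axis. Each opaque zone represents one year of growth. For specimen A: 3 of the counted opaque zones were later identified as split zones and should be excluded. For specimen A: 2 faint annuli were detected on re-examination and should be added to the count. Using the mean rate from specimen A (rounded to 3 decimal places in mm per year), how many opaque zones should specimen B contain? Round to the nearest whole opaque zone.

Specimen A: correcting the raw count gives 35 − 3 + 2 = 34 true opaque zones.
A: 3.4 mm over 34 years gives 3.4 / 34 ≈ 0.100 mm per year.
Specimen B: 9.5 mm / 0.100 mm per year = 95.00 years ≈ 95 opaque zones.

95 opaque zones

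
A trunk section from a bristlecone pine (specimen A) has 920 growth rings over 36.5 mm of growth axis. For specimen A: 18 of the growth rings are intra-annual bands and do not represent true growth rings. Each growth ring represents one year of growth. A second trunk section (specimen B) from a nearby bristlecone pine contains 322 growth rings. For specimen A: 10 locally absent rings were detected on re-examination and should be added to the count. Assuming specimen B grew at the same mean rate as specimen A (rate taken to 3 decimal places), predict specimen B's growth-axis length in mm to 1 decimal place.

Specimen A: correcting the raw count gives 920 − 18 + 10 = 912 true growth rings.
A: Extension rate ≈ 36.5 / 912 = 0.040 mm/yr.
B's length ≈ 0.040 × 322 = 12.9 mm.

12.9 mm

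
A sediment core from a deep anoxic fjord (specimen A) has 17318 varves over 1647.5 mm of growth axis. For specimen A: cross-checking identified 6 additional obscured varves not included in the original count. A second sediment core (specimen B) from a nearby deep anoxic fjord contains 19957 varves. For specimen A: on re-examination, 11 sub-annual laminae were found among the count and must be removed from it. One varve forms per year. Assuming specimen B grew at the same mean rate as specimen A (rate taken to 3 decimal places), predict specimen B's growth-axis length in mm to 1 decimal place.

Specimen A: correcting the raw count gives 17318 − 11 + 6 = 17313 true varves.
A: Mean rate = 1647.5 mm / 17313 years ≈ 0.095 mm per year.
B's length ≈ 0.095 × 19957 = 1895.9 mm.

1895.9 mm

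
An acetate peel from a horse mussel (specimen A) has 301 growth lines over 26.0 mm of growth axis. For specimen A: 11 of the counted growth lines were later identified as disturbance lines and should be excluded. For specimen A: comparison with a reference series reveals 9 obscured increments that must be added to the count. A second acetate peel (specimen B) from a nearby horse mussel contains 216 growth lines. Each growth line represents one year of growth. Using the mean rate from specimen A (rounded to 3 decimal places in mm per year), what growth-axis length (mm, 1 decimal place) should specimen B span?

Specimen A: correcting the raw count gives 301 − 11 + 9 = 299 true growth lines.
A: Mean rate = 26.0 mm / 299 years ≈ 0.087 mm/yr.
Length of B = 0.087 × 216 = 18.8 mm.

18.8 mm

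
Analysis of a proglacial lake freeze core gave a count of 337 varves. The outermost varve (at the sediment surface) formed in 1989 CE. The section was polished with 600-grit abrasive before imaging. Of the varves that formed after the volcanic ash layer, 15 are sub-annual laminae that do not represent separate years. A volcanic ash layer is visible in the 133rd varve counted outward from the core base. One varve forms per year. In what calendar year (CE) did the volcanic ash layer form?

337 − 133 = 204 varves lie beyond the volcanic ash layer toward the sediment surface.
204 − 15 false = 189 true varves after the volcanic ash layer.
1989 − 189 = 1800 CE.

1800 CE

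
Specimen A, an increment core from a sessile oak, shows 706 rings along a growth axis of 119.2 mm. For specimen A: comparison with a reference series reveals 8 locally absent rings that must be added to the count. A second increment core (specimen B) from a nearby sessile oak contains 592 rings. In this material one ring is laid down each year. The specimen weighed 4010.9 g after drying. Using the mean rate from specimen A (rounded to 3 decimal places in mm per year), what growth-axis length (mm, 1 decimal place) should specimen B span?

Specimen A: adjusted count: 706 + 8 = 714 rings.
A: Extension rate ≈ 119.2 / 714 = 0.167 mm per year.
B's length ≈ 0.167 × 592 = 98.9 mm.

98.9 mm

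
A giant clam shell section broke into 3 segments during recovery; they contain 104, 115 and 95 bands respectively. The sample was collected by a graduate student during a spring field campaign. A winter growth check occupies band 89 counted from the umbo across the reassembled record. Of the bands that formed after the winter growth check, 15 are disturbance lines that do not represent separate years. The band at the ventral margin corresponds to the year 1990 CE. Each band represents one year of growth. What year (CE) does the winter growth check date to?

Total bands = 104 + 115 + 95 = 314.
Between band 89 and the ventral margin there are 314 − 89 = 225 bands.
Removing the 15 false bands leaves 225 − 15 = 210 true bands beyond the winter growth check.
1990 − 210 = 1780 CE.

1780 CE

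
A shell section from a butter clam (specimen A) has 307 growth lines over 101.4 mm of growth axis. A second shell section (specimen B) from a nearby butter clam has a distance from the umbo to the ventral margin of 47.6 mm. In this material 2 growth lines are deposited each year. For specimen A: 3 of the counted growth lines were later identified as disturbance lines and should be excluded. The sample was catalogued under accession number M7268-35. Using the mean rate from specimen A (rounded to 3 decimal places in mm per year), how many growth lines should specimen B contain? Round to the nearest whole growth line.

Specimen A: correcting the raw count gives 307 − 3 = 304 true growth lines.
Specimen A: 304 growth lines at 2 per year is 304 / 2 = 152 years.
A: 101.4 mm over 152 years gives 101.4 / 152 ≈ 0.667 mm per year.
B spans 47.6 / 0.667 = 71.36 years; at 2 growth lines per year that is 71.36 × 2 ≈ 143 growth lines.

143 growth lines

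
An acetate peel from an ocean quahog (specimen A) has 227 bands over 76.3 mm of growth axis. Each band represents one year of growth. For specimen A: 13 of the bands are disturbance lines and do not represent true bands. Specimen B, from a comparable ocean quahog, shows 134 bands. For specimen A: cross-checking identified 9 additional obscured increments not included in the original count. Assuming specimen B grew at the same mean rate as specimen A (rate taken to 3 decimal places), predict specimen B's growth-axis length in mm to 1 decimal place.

Specimen A: after corrections the count is 227 − 13 + 9 = 223 bands.
A: Mean rate = 76.3 mm / 223 years ≈ 0.342 mm per year.
Length of B = 0.342 × 134 = 45.8 mm.

45.8 mm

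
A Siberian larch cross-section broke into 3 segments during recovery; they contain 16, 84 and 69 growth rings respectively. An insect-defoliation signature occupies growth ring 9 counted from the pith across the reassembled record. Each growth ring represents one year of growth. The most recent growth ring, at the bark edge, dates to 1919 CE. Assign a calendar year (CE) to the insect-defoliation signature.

1759 CE

Total growth rings = 16 + 84 + 69 = 169.
169 − 9 = 160 growth rings lie beyond the insect-defoliation signature toward the bark edge.
1919 − 160 = 1759 CE.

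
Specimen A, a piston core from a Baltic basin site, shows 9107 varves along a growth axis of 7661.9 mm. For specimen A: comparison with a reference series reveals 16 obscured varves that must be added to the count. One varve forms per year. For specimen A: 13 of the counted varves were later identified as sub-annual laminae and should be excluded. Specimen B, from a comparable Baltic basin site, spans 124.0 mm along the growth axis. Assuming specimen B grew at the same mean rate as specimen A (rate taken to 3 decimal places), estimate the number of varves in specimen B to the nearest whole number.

147 varves

Specimen A: adjusted count: 9107 − 13 + 16 = 9110 varves.
A: Mean rate = 7661.9 mm / 9110 years ≈ 0.841 mm/yr.
B spans 124.0 / 0.841 = 147.44 years ≈ 147 varves.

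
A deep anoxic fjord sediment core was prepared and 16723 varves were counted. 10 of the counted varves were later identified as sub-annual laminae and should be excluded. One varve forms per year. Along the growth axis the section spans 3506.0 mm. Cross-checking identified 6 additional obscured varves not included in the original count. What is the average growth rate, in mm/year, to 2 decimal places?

0.21 mm/year

Adjusted count: 16723 − 10 + 6 = 16719 varves.
3506.0 mm over 16719 years gives 3506.0 / 16719 ≈ 0.21 mm/year.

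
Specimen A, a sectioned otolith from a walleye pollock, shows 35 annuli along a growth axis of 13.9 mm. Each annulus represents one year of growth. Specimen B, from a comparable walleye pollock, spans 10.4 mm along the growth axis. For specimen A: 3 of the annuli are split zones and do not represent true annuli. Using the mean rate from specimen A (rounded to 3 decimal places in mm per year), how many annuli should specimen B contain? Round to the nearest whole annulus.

24 annuli

Specimen A: adjusted count: 35 − 3 = 32 annuli.
A: Mean rate = 13.9 mm / 32 years ≈ 0.434 mm per year.
For B, 10.4 / 0.434 = 23.96 years ≈ 24 annuli.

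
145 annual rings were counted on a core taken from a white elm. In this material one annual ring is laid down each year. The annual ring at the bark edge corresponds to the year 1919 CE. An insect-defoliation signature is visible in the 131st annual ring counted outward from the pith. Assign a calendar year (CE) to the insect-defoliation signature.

1905 CE

145 − 131 = 14 annual rings lie beyond the insect-defoliation signature toward the bark edge.
1919 − 14 = 1905 CE.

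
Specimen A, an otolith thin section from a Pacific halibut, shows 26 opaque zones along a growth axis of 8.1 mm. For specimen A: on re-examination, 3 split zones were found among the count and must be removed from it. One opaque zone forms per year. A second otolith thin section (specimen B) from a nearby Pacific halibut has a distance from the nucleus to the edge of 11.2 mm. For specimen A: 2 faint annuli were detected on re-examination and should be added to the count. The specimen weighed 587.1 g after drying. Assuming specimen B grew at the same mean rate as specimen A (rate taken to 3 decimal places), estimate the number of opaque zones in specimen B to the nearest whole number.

Specimen A: after corrections the count is 26 − 3 + 2 = 25 opaque zones.
A: Mean rate = 8.1 mm / 25 years ≈ 0.324 mm per year.
B spans 11.2 / 0.324 = 34.57 years ≈ 35 opaque zones.

35 opaque zones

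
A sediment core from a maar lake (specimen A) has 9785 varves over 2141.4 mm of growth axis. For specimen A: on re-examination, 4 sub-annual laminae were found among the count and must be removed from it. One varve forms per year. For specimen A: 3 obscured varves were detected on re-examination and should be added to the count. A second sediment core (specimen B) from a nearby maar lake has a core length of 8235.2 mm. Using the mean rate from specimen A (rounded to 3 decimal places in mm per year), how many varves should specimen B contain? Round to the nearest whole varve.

37604 varves

Specimen A: after corrections the count is 9785 − 4 + 3 = 9784 varves.
A: 2141.4 mm over 9784 years gives 2141.4 / 9784 ≈ 0.219 mm per year.
Specimen B: 8235.2 mm / 0.219 mm per year = 37603.65 years ≈ 37604 varves.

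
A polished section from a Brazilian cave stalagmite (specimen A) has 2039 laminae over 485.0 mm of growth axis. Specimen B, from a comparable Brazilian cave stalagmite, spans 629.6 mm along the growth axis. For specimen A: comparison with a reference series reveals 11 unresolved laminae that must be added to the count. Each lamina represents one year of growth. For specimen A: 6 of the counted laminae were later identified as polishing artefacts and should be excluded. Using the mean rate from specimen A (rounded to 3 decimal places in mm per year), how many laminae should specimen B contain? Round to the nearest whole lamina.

2657 laminae

Specimen A: adjusted count: 2039 − 6 + 11 = 2044 laminae.
A: Extension rate ≈ 485.0 / 2044 = 0.237 mm/year.
B spans 629.6 / 0.237 = 2656.54 years ≈ 2657 laminae.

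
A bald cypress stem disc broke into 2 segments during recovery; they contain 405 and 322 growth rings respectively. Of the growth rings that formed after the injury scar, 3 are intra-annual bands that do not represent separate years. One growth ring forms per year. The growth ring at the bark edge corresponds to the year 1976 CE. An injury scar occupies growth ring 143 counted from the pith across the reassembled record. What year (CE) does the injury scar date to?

Total growth rings = 405 + 322 = 727.
Between growth ring 143 and the bark edge there are 727 − 143 = 584 growth rings.
Excluding 3 false growth rings: 584 − 3 = 581.
The growth ring at the bark edge is 1976 CE, so the injury scar dates to 1976 − 581 = 1395 CE.

1395 CE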